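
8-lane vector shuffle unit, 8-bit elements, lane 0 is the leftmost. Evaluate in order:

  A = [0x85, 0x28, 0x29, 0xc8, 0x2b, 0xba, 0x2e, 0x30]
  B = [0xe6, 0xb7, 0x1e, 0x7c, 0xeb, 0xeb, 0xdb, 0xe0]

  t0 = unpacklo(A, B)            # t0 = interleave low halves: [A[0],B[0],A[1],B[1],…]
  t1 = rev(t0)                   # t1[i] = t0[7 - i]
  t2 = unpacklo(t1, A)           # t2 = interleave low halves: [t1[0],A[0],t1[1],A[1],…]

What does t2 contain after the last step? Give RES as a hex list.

→ t0 |85|e6|28|b7|29|1e|c8|7c|
→ t1 |7c|c8|1e|29|b7|28|e6|85|
→ t2 |7c|85|c8|28|1e|29|29|c8|

RES = [0x7c, 0x85, 0xc8, 0x28, 0x1e, 0x29, 0x29, 0xc8]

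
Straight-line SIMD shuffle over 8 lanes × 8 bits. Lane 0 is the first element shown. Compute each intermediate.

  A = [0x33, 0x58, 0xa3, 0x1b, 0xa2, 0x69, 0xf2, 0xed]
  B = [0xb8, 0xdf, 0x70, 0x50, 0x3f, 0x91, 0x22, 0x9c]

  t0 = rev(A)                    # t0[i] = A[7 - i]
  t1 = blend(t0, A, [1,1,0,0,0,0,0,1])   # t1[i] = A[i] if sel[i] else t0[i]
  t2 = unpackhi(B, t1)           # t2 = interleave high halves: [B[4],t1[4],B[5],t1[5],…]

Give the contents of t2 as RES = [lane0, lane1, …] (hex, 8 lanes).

RES = [ 0x3f  0x1b  0x91  0xa3  0x22  0x58  0x9c  0xed ]

t0 = [0xed, 0xf2, 0x69, 0xa2, 0x1b, 0xa3, 0x58, 0x33]
t1 = [0x33, 0x58, 0x69, 0xa2, 0x1b, 0xa3, 0x58, 0xed]
t2 = [0x3f, 0x1b, 0x91, 0xa3, 0x22, 0x58, 0x9c, 0xed]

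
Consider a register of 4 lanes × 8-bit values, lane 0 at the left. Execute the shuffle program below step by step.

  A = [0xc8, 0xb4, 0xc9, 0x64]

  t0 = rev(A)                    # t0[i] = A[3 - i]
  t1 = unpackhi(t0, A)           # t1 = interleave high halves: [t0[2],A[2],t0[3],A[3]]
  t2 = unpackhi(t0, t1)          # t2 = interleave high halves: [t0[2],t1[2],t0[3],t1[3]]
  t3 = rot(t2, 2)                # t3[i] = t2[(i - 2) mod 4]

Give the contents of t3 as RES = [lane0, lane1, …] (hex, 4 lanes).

RES = [0xc8, 0x64, 0xb4, 0xc8]

t0 = [0x64, 0xc9, 0xb4, 0xc8]
t1 = [0xb4, 0xc9, 0xc8, 0x64]
t2 = [0xb4, 0xc8, 0xc8, 0x64]
t3 = [0xc8, 0x64, 0xb4, 0xc8]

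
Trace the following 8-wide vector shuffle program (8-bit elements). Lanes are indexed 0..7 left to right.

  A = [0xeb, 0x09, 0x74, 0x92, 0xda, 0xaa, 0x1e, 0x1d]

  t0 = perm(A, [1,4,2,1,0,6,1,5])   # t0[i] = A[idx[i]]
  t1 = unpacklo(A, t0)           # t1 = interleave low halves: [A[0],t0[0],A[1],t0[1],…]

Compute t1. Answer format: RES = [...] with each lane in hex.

RES = [ 0xeb  0x09  0x09  0xda  0x74  0x74  0x92  0x09 ]

t0 = [0x09, 0xda, 0x74, 0x09, 0xeb, 0x1e, 0x09, 0xaa]
t1 = [0xeb, 0x09, 0x09, 0xda, 0x74, 0x74, 0x92, 0x09]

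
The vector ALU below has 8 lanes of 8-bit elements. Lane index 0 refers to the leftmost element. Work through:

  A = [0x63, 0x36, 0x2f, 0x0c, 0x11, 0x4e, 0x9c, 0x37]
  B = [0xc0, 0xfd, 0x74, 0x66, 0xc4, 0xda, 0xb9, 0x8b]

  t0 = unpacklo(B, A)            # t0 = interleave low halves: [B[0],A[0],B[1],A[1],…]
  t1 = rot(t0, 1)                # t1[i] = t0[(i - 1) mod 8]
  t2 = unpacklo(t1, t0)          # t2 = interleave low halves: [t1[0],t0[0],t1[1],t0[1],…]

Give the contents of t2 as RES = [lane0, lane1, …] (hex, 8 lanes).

RES = [ 0x0c  0xc0  0xc0  0x63  0x63  0xfd  0xfd  0x36 ]

t0 = [0xc0, 0x63, 0xfd, 0x36, 0x74, 0x2f, 0x66, 0x0c]
t1 = [0x0c, 0xc0, 0x63, 0xfd, 0x36, 0x74, 0x2f, 0x66]
t2 = [0x0c, 0xc0, 0xc0, 0x63, 0x63, 0xfd, 0xfd, 0x36]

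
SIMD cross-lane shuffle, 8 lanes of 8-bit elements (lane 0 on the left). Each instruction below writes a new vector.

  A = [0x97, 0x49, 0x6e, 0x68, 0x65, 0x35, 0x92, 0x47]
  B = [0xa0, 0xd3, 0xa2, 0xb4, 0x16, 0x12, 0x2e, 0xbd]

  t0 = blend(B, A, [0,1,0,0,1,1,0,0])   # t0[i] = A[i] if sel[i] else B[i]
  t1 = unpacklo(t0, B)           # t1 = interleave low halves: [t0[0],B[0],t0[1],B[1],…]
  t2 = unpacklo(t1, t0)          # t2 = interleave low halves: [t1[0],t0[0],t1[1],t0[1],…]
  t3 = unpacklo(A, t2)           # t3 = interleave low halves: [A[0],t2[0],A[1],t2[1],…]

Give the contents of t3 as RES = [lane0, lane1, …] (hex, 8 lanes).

→ t0 |a0|49|a2|b4|65|35|2e|bd|
→ t1 |a0|a0|49|d3|a2|a2|b4|b4|
→ t2 |a0|a0|a0|49|49|a2|d3|b4|
→ t3 |97|a0|49|a0|6e|a0|68|49|

RES = [0x97, 0xa0, 0x49, 0xa0, 0x6e, 0xa0, 0x68, 0x49]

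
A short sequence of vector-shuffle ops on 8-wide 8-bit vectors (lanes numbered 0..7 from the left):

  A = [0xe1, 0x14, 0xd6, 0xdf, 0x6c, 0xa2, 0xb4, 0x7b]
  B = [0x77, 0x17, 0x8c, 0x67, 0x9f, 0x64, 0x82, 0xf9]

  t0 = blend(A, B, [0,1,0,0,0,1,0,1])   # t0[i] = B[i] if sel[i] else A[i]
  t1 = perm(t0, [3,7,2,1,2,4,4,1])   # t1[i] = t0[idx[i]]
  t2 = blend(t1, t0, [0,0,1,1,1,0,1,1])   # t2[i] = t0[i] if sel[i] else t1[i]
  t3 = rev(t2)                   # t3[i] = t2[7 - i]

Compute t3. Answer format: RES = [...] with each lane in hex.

RES = [0xf9, 0xb4, 0x6c, 0x6c, 0xdf, 0xd6, 0xf9, 0xdf]

  t0: e1 17 d6 df 6c 64 b4 f9
  t1: df f9 d6 17 d6 6c 6c 17
  t2: df f9 d6 df 6c 6c b4 f9
  t3: f9 b4 6c 6c df d6 f9 df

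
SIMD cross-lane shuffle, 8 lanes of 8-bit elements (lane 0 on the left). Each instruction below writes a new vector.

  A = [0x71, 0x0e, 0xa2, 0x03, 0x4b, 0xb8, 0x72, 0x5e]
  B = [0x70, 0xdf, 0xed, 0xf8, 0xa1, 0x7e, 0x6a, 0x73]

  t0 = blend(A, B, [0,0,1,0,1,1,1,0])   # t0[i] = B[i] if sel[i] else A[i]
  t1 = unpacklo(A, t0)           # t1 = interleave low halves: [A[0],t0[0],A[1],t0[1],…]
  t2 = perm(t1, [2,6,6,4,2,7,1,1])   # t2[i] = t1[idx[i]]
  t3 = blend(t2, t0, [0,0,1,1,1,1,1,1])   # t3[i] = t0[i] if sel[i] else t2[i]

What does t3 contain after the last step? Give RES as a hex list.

  t0: 71 0e ed 03 a1 7e 6a 5e
  t1: 71 71 0e 0e a2 ed 03 03
  t2: 0e 03 03 a2 0e 03 71 71
  t3: 0e 03 ed 03 a1 7e 6a 5e

RES = [ 0x0e  0x03  0xed  0x03  0xa1  0x7e  0x6a  0x5e ]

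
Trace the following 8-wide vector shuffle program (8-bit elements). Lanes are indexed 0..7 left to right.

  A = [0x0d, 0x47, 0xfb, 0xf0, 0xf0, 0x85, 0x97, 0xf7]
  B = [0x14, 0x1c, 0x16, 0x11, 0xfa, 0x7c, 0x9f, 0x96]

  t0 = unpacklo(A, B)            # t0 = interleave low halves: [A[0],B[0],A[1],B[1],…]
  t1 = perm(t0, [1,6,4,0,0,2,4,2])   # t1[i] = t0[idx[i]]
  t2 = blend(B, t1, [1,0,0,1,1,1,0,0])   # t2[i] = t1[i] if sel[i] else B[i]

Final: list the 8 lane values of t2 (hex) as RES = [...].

  t0: 0d 14 47 1c fb 16 f0 11
  t1: 14 f0 fb 0d 0d 47 fb 47
  t2: 14 1c 16 0d 0d 47 9f 96

RES = [0x14, 0x1c, 0x16, 0x0d, 0x0d, 0x47, 0x9f, 0x96]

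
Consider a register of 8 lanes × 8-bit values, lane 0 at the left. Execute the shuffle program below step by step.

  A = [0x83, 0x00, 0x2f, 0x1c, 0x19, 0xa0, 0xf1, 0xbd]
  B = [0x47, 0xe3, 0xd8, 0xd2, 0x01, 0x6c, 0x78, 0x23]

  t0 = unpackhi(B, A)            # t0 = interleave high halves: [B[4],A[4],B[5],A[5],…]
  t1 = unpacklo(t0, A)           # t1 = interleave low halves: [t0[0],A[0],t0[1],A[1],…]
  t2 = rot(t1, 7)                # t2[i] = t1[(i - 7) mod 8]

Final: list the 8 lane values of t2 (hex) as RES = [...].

RES = [ 0x83  0x19  0x00  0x6c  0x2f  0xa0  0x1c  0x01 ]

  t0: 01 19 6c a0 78 f1 23 bd
  t1: 01 83 19 00 6c 2f a0 1c
  t2: 83 19 00 6c 2f a0 1c 01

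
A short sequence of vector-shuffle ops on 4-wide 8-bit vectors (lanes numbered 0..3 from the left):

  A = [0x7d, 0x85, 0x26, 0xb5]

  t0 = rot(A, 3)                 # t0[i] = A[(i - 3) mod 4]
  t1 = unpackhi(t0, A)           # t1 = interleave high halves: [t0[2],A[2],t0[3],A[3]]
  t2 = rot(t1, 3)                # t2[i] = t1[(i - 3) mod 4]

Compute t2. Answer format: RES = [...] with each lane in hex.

RES = [0x26, 0x7d, 0xb5, 0xb5]

  t0: 85 26 b5 7d
  t1: b5 26 7d b5
  t2: 26 7d b5 b5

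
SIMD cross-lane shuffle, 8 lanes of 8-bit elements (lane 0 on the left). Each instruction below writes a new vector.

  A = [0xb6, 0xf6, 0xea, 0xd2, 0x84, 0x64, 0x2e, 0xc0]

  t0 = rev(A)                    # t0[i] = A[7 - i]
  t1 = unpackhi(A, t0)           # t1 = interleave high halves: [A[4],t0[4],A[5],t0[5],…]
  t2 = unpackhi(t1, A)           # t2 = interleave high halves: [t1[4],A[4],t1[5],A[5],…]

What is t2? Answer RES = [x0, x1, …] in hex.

  t0: c0 2e 64 84 d2 ea f6 b6
  t1: 84 d2 64 ea 2e f6 c0 b6
  t2: 2e 84 f6 64 c0 2e b6 c0

RES = [0x2e, 0x84, 0xf6, 0x64, 0xc0, 0x2e, 0xb6, 0xc0]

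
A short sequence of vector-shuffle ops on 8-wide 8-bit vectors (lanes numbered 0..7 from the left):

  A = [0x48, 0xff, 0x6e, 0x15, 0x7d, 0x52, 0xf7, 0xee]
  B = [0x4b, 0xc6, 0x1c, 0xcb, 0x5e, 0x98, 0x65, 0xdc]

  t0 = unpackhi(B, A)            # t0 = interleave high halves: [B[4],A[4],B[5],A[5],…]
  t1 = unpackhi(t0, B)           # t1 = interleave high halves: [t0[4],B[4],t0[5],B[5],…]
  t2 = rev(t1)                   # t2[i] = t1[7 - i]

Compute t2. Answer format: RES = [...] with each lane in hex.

→ t0 |5e|7d|98|52|65|f7|dc|ee|
→ t1 |65|5e|f7|98|dc|65|ee|dc|
→ t2 |dc|ee|65|dc|98|f7|5e|65|

RES = [0xdc, 0xee, 0x65, 0xdc, 0x98, 0xf7, 0x5e, 0x65]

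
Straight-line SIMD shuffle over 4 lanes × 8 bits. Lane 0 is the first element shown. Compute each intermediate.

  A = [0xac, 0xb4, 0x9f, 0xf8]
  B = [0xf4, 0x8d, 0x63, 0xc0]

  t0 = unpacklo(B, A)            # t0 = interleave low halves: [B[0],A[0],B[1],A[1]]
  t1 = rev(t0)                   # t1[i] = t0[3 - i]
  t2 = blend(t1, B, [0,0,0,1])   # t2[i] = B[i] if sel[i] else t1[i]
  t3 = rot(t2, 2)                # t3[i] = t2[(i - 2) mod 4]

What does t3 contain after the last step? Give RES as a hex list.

RES = [0xac, 0xc0, 0xb4, 0x8d]

t0 = [0xf4, 0xac, 0x8d, 0xb4]
t1 = [0xb4, 0x8d, 0xac, 0xf4]
t2 = [0xb4, 0x8d, 0xac, 0xc0]
t3 = [0xac, 0xc0, 0xb4, 0x8d]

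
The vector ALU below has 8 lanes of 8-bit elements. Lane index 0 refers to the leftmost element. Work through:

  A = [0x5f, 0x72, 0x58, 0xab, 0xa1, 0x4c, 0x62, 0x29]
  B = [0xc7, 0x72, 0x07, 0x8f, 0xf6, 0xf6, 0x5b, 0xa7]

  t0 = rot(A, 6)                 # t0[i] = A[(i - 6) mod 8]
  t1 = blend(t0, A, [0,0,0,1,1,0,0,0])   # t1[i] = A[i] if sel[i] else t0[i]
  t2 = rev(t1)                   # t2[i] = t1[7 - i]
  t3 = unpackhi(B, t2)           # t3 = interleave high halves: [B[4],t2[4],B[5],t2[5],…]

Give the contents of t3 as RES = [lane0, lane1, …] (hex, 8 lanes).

→ t0 |58|ab|a1|4c|62|29|5f|72|
→ t1 |58|ab|a1|ab|a1|29|5f|72|
→ t2 |72|5f|29|a1|ab|a1|ab|58|
→ t3 |f6|ab|f6|a1|5b|ab|a7|58|

RES = [ 0xf6  0xab  0xf6  0xa1  0x5b  0xab  0xa7  0x58 ]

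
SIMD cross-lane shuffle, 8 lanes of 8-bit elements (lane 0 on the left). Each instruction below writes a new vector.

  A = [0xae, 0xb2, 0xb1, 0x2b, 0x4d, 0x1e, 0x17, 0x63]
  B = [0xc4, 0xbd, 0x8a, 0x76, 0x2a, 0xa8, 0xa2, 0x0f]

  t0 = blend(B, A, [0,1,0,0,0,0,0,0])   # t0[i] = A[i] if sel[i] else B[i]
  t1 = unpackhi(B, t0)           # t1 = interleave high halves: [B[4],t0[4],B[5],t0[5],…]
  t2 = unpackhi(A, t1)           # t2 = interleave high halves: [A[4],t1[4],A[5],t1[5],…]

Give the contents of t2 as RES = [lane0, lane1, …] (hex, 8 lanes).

  t0: c4 b2 8a 76 2a a8 a2 0f
  t1: 2a 2a a8 a8 a2 a2 0f 0f
  t2: 4d a2 1e a2 17 0f 63 0f

RES = [0x4d, 0xa2, 0x1e, 0xa2, 0x17, 0x0f, 0x63, 0x0f]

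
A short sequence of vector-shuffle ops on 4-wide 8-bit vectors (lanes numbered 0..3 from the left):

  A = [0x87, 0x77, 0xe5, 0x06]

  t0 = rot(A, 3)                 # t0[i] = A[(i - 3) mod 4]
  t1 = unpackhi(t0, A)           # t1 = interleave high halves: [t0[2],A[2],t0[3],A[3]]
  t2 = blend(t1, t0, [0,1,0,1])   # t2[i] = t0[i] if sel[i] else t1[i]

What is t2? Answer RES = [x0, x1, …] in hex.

t0 = [0x77, 0xe5, 0x06, 0x87]
t1 = [0x06, 0xe5, 0x87, 0x06]
t2 = [0x06, 0xe5, 0x87, 0x87]

RES = [ 0x06  0xe5  0x87  0x87 ]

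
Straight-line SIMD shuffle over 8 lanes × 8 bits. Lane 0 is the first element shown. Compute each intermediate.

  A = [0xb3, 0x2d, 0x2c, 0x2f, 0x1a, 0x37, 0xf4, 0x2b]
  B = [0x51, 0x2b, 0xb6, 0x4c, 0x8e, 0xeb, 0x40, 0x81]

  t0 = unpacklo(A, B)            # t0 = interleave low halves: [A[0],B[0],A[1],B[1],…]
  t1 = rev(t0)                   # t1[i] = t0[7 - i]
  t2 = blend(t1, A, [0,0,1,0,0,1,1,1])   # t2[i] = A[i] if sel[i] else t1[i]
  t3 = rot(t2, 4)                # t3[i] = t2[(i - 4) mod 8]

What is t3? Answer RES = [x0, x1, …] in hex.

RES = [ 0x2b  0x37  0xf4  0x2b  0x4c  0x2f  0x2c  0x2c ]

t0 = [0xb3, 0x51, 0x2d, 0x2b, 0x2c, 0xb6, 0x2f, 0x4c]
t1 = [0x4c, 0x2f, 0xb6, 0x2c, 0x2b, 0x2d, 0x51, 0xb3]
t2 = [0x4c, 0x2f, 0x2c, 0x2c, 0x2b, 0x37, 0xf4, 0x2b]
t3 = [0x2b, 0x37, 0xf4, 0x2b, 0x4c, 0x2f, 0x2c, 0x2c]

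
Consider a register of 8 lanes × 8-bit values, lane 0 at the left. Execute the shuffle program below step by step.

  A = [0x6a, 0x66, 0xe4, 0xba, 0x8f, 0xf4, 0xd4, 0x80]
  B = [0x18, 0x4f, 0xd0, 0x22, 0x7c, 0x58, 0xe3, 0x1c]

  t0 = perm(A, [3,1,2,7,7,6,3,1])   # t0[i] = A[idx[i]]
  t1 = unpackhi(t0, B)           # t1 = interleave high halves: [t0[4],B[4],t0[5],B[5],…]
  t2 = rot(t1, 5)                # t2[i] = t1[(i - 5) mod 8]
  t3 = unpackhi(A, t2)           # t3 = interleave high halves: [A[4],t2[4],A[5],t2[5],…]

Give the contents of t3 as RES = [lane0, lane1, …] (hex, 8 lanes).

RES = [ 0x8f  0x1c  0xf4  0x80  0xd4  0x7c  0x80  0xd4 ]

→ t0 |ba|66|e4|80|80|d4|ba|66|
→ t1 |80|7c|d4|58|ba|e3|66|1c|
→ t2 |58|ba|e3|66|1c|80|7c|d4|
→ t3 |8f|1c|f4|80|d4|7c|80|d4|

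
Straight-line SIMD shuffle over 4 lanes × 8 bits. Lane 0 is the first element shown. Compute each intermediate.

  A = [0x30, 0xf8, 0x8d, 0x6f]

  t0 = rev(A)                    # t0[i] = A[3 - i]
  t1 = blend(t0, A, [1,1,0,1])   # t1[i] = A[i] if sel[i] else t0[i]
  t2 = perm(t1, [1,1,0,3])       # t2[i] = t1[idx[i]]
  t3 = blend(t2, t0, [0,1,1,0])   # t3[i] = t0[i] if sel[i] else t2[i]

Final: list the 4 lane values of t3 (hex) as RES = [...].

t0 = [0x6f, 0x8d, 0xf8, 0x30]
t1 = [0x30, 0xf8, 0xf8, 0x6f]
t2 = [0xf8, 0xf8, 0x30, 0x6f]
t3 = [0xf8, 0x8d, 0xf8, 0x6f]

RES = [0xf8, 0x8d, 0xf8, 0x6f]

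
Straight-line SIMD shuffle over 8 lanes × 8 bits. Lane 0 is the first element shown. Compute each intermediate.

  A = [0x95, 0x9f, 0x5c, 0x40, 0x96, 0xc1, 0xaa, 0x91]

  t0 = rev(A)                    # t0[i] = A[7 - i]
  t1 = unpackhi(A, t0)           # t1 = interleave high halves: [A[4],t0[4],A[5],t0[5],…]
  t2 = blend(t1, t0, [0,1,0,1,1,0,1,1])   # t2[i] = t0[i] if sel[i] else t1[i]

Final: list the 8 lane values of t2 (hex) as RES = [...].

RES = [ 0x96  0xaa  0xc1  0x96  0x40  0x9f  0x9f  0x95 ]

  t0: 91 aa c1 96 40 5c 9f 95
  t1: 96 40 c1 5c aa 9f 91 95
  t2: 96 aa c1 96 40 9f 9f 95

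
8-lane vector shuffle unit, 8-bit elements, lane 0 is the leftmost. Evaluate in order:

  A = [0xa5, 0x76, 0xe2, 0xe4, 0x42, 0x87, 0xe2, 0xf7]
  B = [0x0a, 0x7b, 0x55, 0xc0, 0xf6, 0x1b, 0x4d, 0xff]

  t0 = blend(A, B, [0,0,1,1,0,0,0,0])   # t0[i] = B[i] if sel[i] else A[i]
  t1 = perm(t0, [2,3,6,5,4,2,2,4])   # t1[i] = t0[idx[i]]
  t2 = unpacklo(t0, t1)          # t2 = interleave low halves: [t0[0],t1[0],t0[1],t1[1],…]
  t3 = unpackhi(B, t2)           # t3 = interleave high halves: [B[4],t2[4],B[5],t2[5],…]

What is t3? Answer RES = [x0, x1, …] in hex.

  t0: a5 76 55 c0 42 87 e2 f7
  t1: 55 c0 e2 87 42 55 55 42
  t2: a5 55 76 c0 55 e2 c0 87
  t3: f6 55 1b e2 4d c0 ff 87

RES = [0xf6, 0x55, 0x1b, 0xe2, 0x4d, 0xc0, 0xff, 0x87]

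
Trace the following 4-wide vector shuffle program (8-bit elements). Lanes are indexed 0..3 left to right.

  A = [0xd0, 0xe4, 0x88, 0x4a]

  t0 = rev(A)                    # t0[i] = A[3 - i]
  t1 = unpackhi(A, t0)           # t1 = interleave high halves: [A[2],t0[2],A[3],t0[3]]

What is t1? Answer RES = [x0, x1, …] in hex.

  t0: 4a 88 e4 d0
  t1: 88 e4 4a d0

RES = [ 0x88  0xe4  0x4a  0xd0 ]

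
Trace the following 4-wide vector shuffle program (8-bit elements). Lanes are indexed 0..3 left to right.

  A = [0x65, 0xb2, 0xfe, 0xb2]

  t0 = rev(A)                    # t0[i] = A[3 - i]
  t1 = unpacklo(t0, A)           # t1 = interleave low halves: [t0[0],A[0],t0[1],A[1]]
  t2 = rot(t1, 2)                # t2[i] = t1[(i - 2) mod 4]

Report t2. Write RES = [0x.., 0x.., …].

t0 = [0xb2, 0xfe, 0xb2, 0x65]
t1 = [0xb2, 0x65, 0xfe, 0xb2]
t2 = [0xfe, 0xb2, 0xb2, 0x65]

RES = [ 0xfe  0xb2  0xb2  0x65 ]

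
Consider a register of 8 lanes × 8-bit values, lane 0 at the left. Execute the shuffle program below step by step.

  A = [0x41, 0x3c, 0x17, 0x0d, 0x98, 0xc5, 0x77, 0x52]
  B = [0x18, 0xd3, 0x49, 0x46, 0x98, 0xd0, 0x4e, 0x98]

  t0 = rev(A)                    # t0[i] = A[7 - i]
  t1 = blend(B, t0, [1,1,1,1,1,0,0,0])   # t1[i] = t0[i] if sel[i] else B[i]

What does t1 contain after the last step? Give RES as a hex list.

RES = [ 0x52  0x77  0xc5  0x98  0x0d  0xd0  0x4e  0x98 ]

t0 = [0x52, 0x77, 0xc5, 0x98, 0x0d, 0x17, 0x3c, 0x41]
t1 = [0x52, 0x77, 0xc5, 0x98, 0x0d, 0xd0, 0x4e, 0x98]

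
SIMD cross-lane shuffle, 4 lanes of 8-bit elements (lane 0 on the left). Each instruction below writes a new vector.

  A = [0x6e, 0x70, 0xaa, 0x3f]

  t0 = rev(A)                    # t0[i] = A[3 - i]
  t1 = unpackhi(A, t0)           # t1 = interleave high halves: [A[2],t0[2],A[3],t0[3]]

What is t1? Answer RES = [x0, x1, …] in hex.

→ t0 |3f|aa|70|6e|
→ t1 |aa|70|3f|6e|

RES = [0xaa, 0x70, 0x3f, 0x6e]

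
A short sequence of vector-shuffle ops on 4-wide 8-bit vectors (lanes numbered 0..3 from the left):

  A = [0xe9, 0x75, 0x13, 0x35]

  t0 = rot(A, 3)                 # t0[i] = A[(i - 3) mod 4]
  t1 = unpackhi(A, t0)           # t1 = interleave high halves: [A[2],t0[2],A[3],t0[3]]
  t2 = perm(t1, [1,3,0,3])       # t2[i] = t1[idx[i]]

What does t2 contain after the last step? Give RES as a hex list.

→ t0 |75|13|35|e9|
→ t1 |13|35|35|e9|
→ t2 |35|e9|13|e9|

RES = [ 0x35  0xe9  0x13  0xe9 ]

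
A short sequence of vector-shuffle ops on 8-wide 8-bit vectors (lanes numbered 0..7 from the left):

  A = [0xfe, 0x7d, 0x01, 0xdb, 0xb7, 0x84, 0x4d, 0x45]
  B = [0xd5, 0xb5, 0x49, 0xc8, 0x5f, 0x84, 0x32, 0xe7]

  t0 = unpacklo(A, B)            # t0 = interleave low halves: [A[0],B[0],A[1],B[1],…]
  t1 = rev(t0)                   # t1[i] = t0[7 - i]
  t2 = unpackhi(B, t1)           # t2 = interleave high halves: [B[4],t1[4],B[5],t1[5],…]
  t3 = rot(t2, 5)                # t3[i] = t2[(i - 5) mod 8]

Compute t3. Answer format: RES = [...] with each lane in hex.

  t0: fe d5 7d b5 01 49 db c8
  t1: c8 db 49 01 b5 7d d5 fe
  t2: 5f b5 84 7d 32 d5 e7 fe
  t3: 7d 32 d5 e7 fe 5f b5 84

RES = [ 0x7d  0x32  0xd5  0xe7  0xfe  0x5f  0xb5  0x84 ]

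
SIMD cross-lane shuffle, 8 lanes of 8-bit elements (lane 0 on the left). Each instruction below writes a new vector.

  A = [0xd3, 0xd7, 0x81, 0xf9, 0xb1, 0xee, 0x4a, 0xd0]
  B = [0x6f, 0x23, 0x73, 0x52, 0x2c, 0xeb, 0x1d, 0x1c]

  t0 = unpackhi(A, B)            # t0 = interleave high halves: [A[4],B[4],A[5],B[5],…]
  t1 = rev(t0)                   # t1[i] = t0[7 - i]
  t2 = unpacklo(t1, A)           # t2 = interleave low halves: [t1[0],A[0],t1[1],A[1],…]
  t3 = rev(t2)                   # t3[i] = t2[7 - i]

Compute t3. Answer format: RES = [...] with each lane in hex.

RES = [ 0xf9  0x4a  0x81  0x1d  0xd7  0xd0  0xd3  0x1c ]

  t0: b1 2c ee eb 4a 1d d0 1c
  t1: 1c d0 1d 4a eb ee 2c b1
  t2: 1c d3 d0 d7 1d 81 4a f9
  t3: f9 4a 81 1d d7 d0 d3 1c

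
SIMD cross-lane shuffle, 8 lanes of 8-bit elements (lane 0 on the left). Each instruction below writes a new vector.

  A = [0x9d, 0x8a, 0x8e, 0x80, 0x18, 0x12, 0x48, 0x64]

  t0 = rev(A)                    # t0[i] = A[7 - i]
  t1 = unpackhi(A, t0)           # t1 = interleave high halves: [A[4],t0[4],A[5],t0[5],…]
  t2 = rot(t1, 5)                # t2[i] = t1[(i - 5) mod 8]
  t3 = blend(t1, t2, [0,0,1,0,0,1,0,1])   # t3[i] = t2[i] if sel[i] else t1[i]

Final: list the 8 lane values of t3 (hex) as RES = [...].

→ t0 |64|48|12|18|80|8e|8a|9d|
→ t1 |18|80|12|8e|48|8a|64|9d|
→ t2 |8e|48|8a|64|9d|18|80|12|
→ t3 |18|80|8a|8e|48|18|64|12|

RES = [0x18, 0x80, 0x8a, 0x8e, 0x48, 0x18, 0x64, 0x12]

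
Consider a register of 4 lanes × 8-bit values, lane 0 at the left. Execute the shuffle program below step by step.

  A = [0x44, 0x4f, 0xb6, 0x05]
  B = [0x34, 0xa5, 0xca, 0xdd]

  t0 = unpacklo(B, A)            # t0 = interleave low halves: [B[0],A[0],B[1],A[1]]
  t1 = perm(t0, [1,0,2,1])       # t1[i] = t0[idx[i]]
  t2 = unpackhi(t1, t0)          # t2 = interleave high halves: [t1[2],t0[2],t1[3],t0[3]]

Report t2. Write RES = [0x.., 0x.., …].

t0 = [0x34, 0x44, 0xa5, 0x4f]
t1 = [0x44, 0x34, 0xa5, 0x44]
t2 = [0xa5, 0xa5, 0x44, 0x4f]

RES = [ 0xa5  0xa5  0x44  0x4f ]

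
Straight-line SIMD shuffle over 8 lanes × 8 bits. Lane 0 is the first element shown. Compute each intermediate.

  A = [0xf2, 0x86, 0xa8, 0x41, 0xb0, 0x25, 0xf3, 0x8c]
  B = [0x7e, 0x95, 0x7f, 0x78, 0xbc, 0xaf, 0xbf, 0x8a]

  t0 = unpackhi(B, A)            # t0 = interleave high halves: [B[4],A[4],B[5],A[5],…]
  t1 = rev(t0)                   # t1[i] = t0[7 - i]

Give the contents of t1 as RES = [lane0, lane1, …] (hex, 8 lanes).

RES = [ 0x8c  0x8a  0xf3  0xbf  0x25  0xaf  0xb0  0xbc ]

t0 = [0xbc, 0xb0, 0xaf, 0x25, 0xbf, 0xf3, 0x8a, 0x8c]
t1 = [0x8c, 0x8a, 0xf3, 0xbf, 0x25, 0xaf, 0xb0, 0xbc]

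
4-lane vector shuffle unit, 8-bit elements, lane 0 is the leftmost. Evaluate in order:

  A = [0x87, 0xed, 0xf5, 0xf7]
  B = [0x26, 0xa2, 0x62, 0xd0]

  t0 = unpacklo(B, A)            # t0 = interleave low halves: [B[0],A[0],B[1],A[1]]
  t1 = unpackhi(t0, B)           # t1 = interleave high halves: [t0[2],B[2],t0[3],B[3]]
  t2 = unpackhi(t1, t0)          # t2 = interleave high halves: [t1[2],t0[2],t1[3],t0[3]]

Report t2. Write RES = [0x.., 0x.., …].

RES = [0xed, 0xa2, 0xd0, 0xed]

→ t0 |26|87|a2|ed|
→ t1 |a2|62|ed|d0|
→ t2 |ed|a2|d0|ed|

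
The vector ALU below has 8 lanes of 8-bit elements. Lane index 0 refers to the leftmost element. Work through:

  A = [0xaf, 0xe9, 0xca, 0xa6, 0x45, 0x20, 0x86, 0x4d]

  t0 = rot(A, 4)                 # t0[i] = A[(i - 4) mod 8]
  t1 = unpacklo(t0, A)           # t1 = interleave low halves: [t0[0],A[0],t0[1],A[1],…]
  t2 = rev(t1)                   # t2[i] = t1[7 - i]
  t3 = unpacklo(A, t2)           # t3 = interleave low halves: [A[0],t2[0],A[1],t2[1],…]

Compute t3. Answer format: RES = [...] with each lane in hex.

→ t0 |45|20|86|4d|af|e9|ca|a6|
→ t1 |45|af|20|e9|86|ca|4d|a6|
→ t2 |a6|4d|ca|86|e9|20|af|45|
→ t3 |af|a6|e9|4d|ca|ca|a6|86|

RES = [0xaf, 0xa6, 0xe9, 0x4d, 0xca, 0xca, 0xa6, 0x86]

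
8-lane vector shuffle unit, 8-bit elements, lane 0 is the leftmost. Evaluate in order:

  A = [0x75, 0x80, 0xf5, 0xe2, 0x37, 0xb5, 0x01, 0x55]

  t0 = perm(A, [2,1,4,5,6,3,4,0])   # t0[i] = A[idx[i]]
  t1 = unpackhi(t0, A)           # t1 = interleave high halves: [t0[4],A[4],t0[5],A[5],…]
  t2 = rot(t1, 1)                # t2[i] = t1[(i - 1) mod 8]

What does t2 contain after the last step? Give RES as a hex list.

RES = [ 0x55  0x01  0x37  0xe2  0xb5  0x37  0x01  0x75 ]

t0 = [0xf5, 0x80, 0x37, 0xb5, 0x01, 0xe2, 0x37, 0x75]
t1 = [0x01, 0x37, 0xe2, 0xb5, 0x37, 0x01, 0x75, 0x55]
t2 = [0x55, 0x01, 0x37, 0xe2, 0xb5, 0x37, 0x01, 0x75]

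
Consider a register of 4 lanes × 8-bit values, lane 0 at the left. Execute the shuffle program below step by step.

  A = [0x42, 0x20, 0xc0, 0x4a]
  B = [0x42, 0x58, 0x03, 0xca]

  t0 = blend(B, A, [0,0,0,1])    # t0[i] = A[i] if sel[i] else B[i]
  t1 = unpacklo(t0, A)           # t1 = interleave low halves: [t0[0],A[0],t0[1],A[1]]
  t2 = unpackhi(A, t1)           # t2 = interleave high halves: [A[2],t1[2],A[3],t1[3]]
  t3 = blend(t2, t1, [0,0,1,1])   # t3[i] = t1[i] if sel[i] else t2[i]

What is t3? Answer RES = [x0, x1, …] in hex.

→ t0 |42|58|03|4a|
→ t1 |42|42|58|20|
→ t2 |c0|58|4a|20|
→ t3 |c0|58|58|20|

RES = [ 0xc0  0x58  0x58  0x20 ]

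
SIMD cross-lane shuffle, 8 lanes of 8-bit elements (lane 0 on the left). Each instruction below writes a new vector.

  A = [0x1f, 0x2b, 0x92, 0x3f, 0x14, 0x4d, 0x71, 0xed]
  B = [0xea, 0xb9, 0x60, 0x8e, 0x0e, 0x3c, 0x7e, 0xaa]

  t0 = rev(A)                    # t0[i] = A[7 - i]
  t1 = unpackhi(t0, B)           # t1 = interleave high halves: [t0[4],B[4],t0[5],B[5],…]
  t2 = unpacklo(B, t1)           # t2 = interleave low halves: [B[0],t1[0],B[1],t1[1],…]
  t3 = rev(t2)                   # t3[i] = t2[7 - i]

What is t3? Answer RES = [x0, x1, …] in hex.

RES = [0x3c, 0x8e, 0x92, 0x60, 0x0e, 0xb9, 0x3f, 0xea]

→ t0 |ed|71|4d|14|3f|92|2b|1f|
→ t1 |3f|0e|92|3c|2b|7e|1f|aa|
→ t2 |ea|3f|b9|0e|60|92|8e|3c|
→ t3 |3c|8e|92|60|0e|b9|3f|ea|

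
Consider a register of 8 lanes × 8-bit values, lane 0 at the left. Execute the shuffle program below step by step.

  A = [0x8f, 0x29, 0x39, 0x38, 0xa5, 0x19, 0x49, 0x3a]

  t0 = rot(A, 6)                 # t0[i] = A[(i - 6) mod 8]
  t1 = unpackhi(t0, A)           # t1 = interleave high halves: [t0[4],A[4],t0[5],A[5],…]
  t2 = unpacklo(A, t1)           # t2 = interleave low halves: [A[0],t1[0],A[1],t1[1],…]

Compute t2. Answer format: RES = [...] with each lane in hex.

RES = [0x8f, 0x49, 0x29, 0xa5, 0x39, 0x3a, 0x38, 0x19]

  t0: 39 38 a5 19 49 3a 8f 29
  t1: 49 a5 3a 19 8f 49 29 3a
  t2: 8f 49 29 a5 39 3a 38 19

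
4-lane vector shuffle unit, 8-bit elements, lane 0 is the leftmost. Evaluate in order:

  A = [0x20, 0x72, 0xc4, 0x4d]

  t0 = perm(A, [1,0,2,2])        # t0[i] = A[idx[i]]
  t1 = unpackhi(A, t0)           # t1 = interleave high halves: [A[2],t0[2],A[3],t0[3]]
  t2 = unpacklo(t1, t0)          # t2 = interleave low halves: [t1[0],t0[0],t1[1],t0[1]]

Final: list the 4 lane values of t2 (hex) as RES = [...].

RES = [0xc4, 0x72, 0xc4, 0x20]

t0 = [0x72, 0x20, 0xc4, 0xc4]
t1 = [0xc4, 0xc4, 0x4d, 0xc4]
t2 = [0xc4, 0x72, 0xc4, 0x20]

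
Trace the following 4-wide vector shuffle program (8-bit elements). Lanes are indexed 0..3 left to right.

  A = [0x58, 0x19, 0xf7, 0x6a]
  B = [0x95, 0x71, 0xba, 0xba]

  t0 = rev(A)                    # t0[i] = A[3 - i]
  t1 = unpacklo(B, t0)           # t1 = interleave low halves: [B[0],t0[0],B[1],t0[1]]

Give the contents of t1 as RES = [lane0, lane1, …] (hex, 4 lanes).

  t0: 6a f7 19 58
  t1: 95 6a 71 f7

RES = [0x95, 0x6a, 0x71, 0xf7]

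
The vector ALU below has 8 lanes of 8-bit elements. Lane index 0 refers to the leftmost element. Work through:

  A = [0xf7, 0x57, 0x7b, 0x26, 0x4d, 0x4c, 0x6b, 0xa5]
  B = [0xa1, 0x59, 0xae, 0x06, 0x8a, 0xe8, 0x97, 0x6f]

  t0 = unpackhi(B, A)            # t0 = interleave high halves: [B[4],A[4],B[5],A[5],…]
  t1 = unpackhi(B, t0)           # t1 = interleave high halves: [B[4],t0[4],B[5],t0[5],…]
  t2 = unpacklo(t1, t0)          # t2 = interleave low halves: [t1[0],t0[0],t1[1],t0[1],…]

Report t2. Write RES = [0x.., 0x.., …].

RES = [ 0x8a  0x8a  0x97  0x4d  0xe8  0xe8  0x6b  0x4c ]

  t0: 8a 4d e8 4c 97 6b 6f a5
  t1: 8a 97 e8 6b 97 6f 6f a5
  t2: 8a 8a 97 4d e8 e8 6b 4c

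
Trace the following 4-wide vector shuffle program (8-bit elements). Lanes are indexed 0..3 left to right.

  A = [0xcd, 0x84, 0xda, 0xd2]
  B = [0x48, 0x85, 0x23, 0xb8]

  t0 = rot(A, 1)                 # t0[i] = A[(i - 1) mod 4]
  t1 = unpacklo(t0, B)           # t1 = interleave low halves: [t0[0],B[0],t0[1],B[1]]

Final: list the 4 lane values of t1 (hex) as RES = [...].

RES = [ 0xd2  0x48  0xcd  0x85 ]

t0 = [0xd2, 0xcd, 0x84, 0xda]
t1 = [0xd2, 0x48, 0xcd, 0x85]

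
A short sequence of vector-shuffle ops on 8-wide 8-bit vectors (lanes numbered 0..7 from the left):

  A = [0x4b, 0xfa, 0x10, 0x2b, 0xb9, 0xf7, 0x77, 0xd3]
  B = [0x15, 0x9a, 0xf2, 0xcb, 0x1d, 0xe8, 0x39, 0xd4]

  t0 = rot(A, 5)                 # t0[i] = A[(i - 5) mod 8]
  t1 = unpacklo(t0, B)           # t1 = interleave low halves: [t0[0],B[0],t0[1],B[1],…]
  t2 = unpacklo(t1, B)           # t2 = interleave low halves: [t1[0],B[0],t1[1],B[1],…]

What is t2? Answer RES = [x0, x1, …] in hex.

RES = [0x2b, 0x15, 0x15, 0x9a, 0xb9, 0xf2, 0x9a, 0xcb]

  t0: 2b b9 f7 77 d3 4b fa 10
  t1: 2b 15 b9 9a f7 f2 77 cb
  t2: 2b 15 15 9a b9 f2 9a cb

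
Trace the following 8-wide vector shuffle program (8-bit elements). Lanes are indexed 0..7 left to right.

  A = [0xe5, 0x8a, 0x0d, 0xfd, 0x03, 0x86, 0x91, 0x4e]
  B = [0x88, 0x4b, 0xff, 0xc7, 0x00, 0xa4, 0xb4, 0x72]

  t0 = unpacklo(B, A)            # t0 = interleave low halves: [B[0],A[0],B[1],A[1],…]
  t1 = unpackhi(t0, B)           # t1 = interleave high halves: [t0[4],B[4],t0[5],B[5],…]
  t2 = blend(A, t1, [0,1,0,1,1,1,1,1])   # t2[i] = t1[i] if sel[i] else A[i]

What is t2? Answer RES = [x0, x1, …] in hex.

  t0: 88 e5 4b 8a ff 0d c7 fd
  t1: ff 00 0d a4 c7 b4 fd 72
  t2: e5 00 0d a4 c7 b4 fd 72

RES = [ 0xe5  0x00  0x0d  0xa4  0xc7  0xb4  0xfd  0x72 ]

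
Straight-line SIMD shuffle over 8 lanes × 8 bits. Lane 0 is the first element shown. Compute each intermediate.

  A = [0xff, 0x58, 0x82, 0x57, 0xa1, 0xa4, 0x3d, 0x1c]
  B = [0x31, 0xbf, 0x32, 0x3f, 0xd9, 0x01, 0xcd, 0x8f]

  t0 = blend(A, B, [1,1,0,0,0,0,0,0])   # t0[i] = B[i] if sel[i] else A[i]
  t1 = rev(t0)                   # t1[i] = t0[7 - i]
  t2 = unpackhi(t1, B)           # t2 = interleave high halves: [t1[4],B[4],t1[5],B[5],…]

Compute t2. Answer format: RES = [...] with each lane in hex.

RES = [0x57, 0xd9, 0x82, 0x01, 0xbf, 0xcd, 0x31, 0x8f]

t0 = [0x31, 0xbf, 0x82, 0x57, 0xa1, 0xa4, 0x3d, 0x1c]
t1 = [0x1c, 0x3d, 0xa4, 0xa1, 0x57, 0x82, 0xbf, 0x31]
t2 = [0x57, 0xd9, 0x82, 0x01, 0xbf, 0xcd, 0x31, 0x8f]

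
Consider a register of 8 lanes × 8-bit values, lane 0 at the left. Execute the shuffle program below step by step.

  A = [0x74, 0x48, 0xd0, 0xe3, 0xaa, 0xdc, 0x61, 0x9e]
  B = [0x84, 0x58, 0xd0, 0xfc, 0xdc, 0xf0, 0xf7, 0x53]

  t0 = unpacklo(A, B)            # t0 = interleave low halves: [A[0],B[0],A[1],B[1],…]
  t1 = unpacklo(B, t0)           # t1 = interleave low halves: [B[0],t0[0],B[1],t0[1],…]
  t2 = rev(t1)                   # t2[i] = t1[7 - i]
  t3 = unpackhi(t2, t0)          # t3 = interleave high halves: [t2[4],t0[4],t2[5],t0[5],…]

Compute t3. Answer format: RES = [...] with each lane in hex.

→ t0 |74|84|48|58|d0|d0|e3|fc|
→ t1 |84|74|58|84|d0|48|fc|58|
→ t2 |58|fc|48|d0|84|58|74|84|
→ t3 |84|d0|58|d0|74|e3|84|fc|

RES = [0x84, 0xd0, 0x58, 0xd0, 0x74, 0xe3, 0x84, 0xfc]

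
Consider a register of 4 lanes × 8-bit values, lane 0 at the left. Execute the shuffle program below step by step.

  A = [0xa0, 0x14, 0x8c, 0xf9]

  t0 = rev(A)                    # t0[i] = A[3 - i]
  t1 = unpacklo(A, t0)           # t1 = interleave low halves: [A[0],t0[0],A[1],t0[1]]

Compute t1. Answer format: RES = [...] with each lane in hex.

  t0: f9 8c 14 a0
  t1: a0 f9 14 8c

RES = [0xa0, 0xf9, 0x14, 0x8c]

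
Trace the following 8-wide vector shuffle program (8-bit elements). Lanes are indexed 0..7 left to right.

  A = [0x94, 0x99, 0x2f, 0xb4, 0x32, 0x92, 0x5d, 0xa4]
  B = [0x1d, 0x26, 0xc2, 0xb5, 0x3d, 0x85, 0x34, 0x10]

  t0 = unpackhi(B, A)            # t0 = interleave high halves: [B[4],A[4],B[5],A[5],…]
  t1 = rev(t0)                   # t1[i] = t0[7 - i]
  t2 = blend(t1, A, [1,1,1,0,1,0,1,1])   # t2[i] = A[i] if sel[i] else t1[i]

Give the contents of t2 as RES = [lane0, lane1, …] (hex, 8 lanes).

RES = [ 0x94  0x99  0x2f  0x34  0x32  0x85  0x5d  0xa4 ]

  t0: 3d 32 85 92 34 5d 10 a4
  t1: a4 10 5d 34 92 85 32 3d
  t2: 94 99 2f 34 32 85 5d a4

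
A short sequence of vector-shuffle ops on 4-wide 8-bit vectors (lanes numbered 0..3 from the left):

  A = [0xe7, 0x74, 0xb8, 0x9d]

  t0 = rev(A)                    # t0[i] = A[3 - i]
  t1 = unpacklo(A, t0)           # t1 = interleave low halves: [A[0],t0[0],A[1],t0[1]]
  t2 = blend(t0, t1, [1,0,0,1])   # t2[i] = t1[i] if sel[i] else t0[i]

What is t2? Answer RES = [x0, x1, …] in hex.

RES = [ 0xe7  0xb8  0x74  0xb8 ]

→ t0 |9d|b8|74|e7|
→ t1 |e7|9d|74|b8|
→ t2 |e7|b8|74|b8|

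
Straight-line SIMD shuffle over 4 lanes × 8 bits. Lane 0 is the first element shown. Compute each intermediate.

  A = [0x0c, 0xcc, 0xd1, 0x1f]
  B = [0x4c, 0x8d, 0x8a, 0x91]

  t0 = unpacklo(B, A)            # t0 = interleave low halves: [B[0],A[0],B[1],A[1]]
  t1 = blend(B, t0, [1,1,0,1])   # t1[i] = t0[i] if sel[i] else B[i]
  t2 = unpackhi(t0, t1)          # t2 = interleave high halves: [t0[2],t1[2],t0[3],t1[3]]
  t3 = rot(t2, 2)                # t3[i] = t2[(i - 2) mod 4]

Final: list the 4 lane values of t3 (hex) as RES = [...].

RES = [0xcc, 0xcc, 0x8d, 0x8a]

  t0: 4c 0c 8d cc
  t1: 4c 0c 8a cc
  t2: 8d 8a cc cc
  t3: cc cc 8d 8a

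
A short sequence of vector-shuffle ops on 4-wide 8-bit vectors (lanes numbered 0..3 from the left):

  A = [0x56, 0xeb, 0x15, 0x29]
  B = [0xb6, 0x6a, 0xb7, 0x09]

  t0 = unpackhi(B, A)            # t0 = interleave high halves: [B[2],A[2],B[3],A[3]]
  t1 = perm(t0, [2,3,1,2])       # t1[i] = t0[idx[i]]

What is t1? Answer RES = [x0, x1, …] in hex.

  t0: b7 15 09 29
  t1: 09 29 15 09

RES = [ 0x09  0x29  0x15  0x09 ]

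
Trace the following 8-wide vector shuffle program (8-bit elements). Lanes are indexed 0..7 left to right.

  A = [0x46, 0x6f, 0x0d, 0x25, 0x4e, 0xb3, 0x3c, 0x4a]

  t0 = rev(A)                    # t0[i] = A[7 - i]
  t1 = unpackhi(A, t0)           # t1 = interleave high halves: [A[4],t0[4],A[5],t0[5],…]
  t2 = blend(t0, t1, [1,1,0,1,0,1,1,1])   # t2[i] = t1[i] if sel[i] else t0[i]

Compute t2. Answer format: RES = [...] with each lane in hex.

RES = [ 0x4e  0x25  0xb3  0x0d  0x25  0x6f  0x4a  0x46 ]

→ t0 |4a|3c|b3|4e|25|0d|6f|46|
→ t1 |4e|25|b3|0d|3c|6f|4a|46|
→ t2 |4e|25|b3|0d|25|6f|4a|46|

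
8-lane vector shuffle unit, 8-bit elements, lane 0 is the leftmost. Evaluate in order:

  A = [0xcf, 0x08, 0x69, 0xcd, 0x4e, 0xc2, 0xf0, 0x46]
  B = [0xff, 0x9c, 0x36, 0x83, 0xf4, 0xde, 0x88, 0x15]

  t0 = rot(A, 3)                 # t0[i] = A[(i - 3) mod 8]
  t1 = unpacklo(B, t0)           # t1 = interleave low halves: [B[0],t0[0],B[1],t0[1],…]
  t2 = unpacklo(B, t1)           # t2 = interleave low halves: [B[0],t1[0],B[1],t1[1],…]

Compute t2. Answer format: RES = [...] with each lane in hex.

  t0: c2 f0 46 cf 08 69 cd 4e
  t1: ff c2 9c f0 36 46 83 cf
  t2: ff ff 9c c2 36 9c 83 f0

RES = [0xff, 0xff, 0x9c, 0xc2, 0x36, 0x9c, 0x83, 0xf0]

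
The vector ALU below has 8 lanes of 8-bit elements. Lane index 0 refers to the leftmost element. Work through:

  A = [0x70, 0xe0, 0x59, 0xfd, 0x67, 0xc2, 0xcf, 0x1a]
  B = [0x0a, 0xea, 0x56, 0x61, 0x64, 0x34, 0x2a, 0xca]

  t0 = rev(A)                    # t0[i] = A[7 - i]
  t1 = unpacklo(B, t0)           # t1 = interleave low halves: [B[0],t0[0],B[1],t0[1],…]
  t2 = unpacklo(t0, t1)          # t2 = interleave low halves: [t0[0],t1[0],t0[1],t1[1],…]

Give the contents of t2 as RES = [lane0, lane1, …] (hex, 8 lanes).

RES = [ 0x1a  0x0a  0xcf  0x1a  0xc2  0xea  0x67  0xcf ]

t0 = [0x1a, 0xcf, 0xc2, 0x67, 0xfd, 0x59, 0xe0, 0x70]
t1 = [0x0a, 0x1a, 0xea, 0xcf, 0x56, 0xc2, 0x61, 0x67]
t2 = [0x1a, 0x0a, 0xcf, 0x1a, 0xc2, 0xea, 0x67, 0xcf]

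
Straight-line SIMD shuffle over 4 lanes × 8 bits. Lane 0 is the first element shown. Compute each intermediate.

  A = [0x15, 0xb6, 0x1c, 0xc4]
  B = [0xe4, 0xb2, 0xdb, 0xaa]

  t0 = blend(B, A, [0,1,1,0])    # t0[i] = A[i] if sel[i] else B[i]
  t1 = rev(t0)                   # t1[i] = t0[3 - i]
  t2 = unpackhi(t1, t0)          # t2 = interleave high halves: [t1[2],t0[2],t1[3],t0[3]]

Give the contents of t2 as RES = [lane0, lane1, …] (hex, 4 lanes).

RES = [ 0xb6  0x1c  0xe4  0xaa ]

→ t0 |e4|b6|1c|aa|
→ t1 |aa|1c|b6|e4|
→ t2 |b6|1c|e4|aa|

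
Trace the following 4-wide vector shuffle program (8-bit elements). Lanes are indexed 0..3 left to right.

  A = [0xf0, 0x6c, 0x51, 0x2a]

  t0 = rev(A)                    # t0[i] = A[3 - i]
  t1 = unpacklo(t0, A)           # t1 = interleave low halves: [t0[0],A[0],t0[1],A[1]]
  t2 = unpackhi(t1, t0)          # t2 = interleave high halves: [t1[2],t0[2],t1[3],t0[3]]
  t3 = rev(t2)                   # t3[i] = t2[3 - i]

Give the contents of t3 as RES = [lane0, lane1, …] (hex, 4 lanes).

t0 = [0x2a, 0x51, 0x6c, 0xf0]
t1 = [0x2a, 0xf0, 0x51, 0x6c]
t2 = [0x51, 0x6c, 0x6c, 0xf0]
t3 = [0xf0, 0x6c, 0x6c, 0x51]

RES = [ 0xf0  0x6c  0x6c  0x51 ]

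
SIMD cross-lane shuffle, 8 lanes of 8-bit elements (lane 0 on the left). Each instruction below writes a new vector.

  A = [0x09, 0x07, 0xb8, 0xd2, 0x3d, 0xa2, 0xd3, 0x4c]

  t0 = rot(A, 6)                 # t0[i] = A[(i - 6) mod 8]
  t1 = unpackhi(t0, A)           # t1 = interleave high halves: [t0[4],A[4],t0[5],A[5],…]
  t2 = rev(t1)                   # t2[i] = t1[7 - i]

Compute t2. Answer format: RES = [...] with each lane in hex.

RES = [ 0x4c  0x07  0xd3  0x09  0xa2  0x4c  0x3d  0xd3 ]

  t0: b8 d2 3d a2 d3 4c 09 07
  t1: d3 3d 4c a2 09 d3 07 4c
  t2: 4c 07 d3 09 a2 4c 3d d3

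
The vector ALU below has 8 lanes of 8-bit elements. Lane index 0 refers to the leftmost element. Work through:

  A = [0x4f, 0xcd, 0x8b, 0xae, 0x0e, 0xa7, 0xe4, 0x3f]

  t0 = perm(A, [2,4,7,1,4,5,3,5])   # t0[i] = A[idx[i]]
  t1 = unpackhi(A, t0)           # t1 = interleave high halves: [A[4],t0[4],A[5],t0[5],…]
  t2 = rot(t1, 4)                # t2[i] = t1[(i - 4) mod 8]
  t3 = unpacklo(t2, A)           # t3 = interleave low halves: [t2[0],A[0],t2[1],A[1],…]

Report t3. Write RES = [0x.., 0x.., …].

t0 = [0x8b, 0x0e, 0x3f, 0xcd, 0x0e, 0xa7, 0xae, 0xa7]
t1 = [0x0e, 0x0e, 0xa7, 0xa7, 0xe4, 0xae, 0x3f, 0xa7]
t2 = [0xe4, 0xae, 0x3f, 0xa7, 0x0e, 0x0e, 0xa7, 0xa7]
t3 = [0xe4, 0x4f, 0xae, 0xcd, 0x3f, 0x8b, 0xa7, 0xae]

RES = [0xe4, 0x4f, 0xae, 0xcd, 0x3f, 0x8b, 0xa7, 0xae]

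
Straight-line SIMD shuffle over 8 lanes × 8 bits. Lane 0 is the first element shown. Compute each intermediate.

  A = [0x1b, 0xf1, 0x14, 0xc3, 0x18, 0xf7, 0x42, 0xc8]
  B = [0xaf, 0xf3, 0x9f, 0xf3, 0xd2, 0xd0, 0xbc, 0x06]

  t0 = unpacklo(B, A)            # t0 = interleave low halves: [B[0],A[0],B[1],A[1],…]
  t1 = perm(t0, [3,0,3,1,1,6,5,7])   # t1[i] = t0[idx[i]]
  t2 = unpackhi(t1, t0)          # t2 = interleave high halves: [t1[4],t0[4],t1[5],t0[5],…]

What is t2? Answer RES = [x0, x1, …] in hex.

RES = [0x1b, 0x9f, 0xf3, 0x14, 0x14, 0xf3, 0xc3, 0xc3]

t0 = [0xaf, 0x1b, 0xf3, 0xf1, 0x9f, 0x14, 0xf3, 0xc3]
t1 = [0xf1, 0xaf, 0xf1, 0x1b, 0x1b, 0xf3, 0x14, 0xc3]
t2 = [0x1b, 0x9f, 0xf3, 0x14, 0x14, 0xf3, 0xc3, 0xc3]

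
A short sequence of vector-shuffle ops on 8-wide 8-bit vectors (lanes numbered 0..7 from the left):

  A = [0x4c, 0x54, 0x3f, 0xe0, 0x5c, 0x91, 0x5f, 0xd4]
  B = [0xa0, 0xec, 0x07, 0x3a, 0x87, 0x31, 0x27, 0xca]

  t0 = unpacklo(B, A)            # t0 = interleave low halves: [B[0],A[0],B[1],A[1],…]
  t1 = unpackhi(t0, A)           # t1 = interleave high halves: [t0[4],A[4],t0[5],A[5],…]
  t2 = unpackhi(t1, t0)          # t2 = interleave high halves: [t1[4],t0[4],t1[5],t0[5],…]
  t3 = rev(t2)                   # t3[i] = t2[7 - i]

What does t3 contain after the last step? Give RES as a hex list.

RES = [ 0xe0  0xd4  0x3a  0xe0  0x3f  0x5f  0x07  0x3a ]

  t0: a0 4c ec 54 07 3f 3a e0
  t1: 07 5c 3f 91 3a 5f e0 d4
  t2: 3a 07 5f 3f e0 3a d4 e0
  t3: e0 d4 3a e0 3f 5f 07 3a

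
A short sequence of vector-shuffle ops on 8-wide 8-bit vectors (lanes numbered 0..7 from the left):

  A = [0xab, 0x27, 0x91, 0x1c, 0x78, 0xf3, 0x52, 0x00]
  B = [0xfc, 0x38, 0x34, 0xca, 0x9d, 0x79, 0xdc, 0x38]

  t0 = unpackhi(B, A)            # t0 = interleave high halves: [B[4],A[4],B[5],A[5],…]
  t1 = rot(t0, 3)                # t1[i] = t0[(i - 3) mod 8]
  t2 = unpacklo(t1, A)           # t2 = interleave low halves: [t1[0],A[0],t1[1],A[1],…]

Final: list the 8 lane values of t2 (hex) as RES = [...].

RES = [0x52, 0xab, 0x38, 0x27, 0x00, 0x91, 0x9d, 0x1c]

t0 = [0x9d, 0x78, 0x79, 0xf3, 0xdc, 0x52, 0x38, 0x00]
t1 = [0x52, 0x38, 0x00, 0x9d, 0x78, 0x79, 0xf3, 0xdc]
t2 = [0x52, 0xab, 0x38, 0x27, 0x00, 0x91, 0x9d, 0x1c]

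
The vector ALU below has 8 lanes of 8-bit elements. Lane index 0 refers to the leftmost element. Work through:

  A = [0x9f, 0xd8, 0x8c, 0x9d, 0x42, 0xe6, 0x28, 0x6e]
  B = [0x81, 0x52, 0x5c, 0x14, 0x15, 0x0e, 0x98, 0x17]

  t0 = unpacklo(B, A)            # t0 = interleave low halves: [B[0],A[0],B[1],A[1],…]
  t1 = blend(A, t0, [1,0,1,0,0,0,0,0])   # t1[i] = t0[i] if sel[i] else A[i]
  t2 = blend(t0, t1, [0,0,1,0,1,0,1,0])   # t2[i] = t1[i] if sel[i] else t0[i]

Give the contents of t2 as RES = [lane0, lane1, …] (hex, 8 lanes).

t0 = [0x81, 0x9f, 0x52, 0xd8, 0x5c, 0x8c, 0x14, 0x9d]
t1 = [0x81, 0xd8, 0x52, 0x9d, 0x42, 0xe6, 0x28, 0x6e]
t2 = [0x81, 0x9f, 0x52, 0xd8, 0x42, 0x8c, 0x28, 0x9d]

RES = [ 0x81  0x9f  0x52  0xd8  0x42  0x8c  0x28  0x9d ]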